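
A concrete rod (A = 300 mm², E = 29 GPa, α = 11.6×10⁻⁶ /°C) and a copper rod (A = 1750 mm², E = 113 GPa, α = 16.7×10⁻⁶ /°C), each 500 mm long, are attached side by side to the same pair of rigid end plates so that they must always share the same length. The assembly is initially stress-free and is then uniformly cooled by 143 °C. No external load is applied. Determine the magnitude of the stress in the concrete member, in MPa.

The copper has the larger α, so on cooling it would change length more than the concrete if both were free. The rigid plates force a common final length, so the copper is put into tension and the concrete into compression, with equal and opposite forces P (no external load).
Compatibility of the two members (thermal + elastic change equal): (α₁ − α₂)ΔT = P·[1/(A₁E₁) + 1/(A₂E₂)].
|α₁ − α₂|·ΔT = 5.1×10⁻⁶ × 143 = 0.0007293.
1/(A₁E₁) + 1/(A₂E₂) = 1/(300×29×10³) + 1/(1750×113×10³) = 1.2×10⁻⁷ N⁻¹.
So P = 0.0007293 / 1.2×10⁻⁷ = 6.078 kN.
σ_{concrete} = P/A₁ = 6078/300 = 20.26 MPa, compressive.

σ ≈ 20.3 MPa (compressive)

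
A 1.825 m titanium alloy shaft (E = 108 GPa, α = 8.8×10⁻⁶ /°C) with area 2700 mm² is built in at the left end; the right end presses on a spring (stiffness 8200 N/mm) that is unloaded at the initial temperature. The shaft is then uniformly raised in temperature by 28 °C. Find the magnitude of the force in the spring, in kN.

P ≈ 3.51 kN

Free thermal expansion: δ_free = αΔT L = 8.8×10⁻⁶ × 28 × 1825 = 0.4497 mm.
Let P be the compressive force at the spring. The shaft shortens elastically by PL/(AE) and the spring compresses by P/k; together these equal δ_free.
So P = δ_free / [L/(AE) + 1/k] = 0.4497 / [ 1825/(2700×108×10³) + 1/(8200) ].
P = 0.4497 / 0.0001282 = 3507 N.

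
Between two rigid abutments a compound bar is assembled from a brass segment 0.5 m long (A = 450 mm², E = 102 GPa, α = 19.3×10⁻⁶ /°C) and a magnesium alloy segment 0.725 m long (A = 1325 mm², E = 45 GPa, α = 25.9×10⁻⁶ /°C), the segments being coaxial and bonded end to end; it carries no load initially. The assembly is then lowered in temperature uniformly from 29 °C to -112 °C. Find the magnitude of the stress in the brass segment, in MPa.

With the walls removed the bar would change length by δ_free = Σ αᵢΔT Lᵢ = 19.3×10⁻⁶×141×500 + 25.9×10⁻⁶×141×725 = 4.008 mm.
The walls prevent any net length change, so an axial force P (same in every segment) develops. Compatibility: P · Σ Lᵢ/(AᵢEᵢ) = δ_free.
The series flexibility is Σ Lᵢ/(AᵢEᵢ) = 500/(450×102×10³) + 725/(1325×45×10³) = 2.305×10⁻⁵ mm/N.
P = 4.008 / 2.305×10⁻⁵ = 173900 N = 173.9 kN, tensile.
σ_{brass} = P / A = 173900 / 450 = 386.4 MPa.

σ ≈ 386 MPa (tensile)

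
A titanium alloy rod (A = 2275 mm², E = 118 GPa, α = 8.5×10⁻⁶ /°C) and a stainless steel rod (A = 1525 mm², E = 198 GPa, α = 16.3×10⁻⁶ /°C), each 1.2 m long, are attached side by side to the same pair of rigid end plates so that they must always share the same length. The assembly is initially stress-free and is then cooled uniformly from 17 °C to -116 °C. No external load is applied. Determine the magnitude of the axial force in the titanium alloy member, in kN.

P ≈ 147 kN (compressive in the titanium alloy)

The stainless steel has the larger α, so on cooling it would change length more than the titanium alloy if both were free. The rigid plates force a common final length, so the stainless steel is put into tension and the titanium alloy into compression, with equal and opposite forces P (no external load).
Compatibility of the two members (thermal + elastic change equal): (α₁ − α₂)ΔT = P·[1/(A₁E₁) + 1/(A₂E₂)].
|α₁ − α₂|·ΔT = 7.8×10⁻⁶ × 133 = 0.001037.
1/(A₁E₁) + 1/(A₂E₂) = 1/(2275×118×10³) + 1/(1525×198×10³) = 7.037×10⁻⁹ N⁻¹.
So P = 0.001037 / 7.037×10⁻⁹ = 147.4 kN.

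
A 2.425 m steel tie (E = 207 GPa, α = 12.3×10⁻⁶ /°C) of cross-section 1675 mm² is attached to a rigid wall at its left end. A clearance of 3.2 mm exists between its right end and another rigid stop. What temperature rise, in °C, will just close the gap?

ΔT ≈ 107 °C

Contact occurs when the free expansion equals the gap: αΔT L = 3.2 mm.
So ΔT = g/(αL) = 3.2/(12.3×10⁻⁶ × 2425) = 107.3 °C.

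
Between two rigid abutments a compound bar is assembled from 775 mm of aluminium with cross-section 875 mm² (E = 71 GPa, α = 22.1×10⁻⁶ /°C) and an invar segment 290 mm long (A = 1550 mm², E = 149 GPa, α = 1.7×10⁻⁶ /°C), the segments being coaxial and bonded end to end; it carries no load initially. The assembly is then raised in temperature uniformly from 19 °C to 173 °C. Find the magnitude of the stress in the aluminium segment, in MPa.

σ ≈ 226 MPa (compressive)

Free thermal expansion of the whole bar: Σ αᵢΔT Lᵢ = 22.1×10⁻⁶×154×775 + 1.7×10⁻⁶×154×290 = 2.714 mm.
The walls prevent any net length change, so an axial force P (same in every segment) develops. Compatibility: P · Σ Lᵢ/(AᵢEᵢ) = δ_free.
Σ Lᵢ/(AᵢEᵢ) = 775/(875×71×10³) + 290/(1550×149×10³) = 1.373×10⁻⁵ mm/N.
Hence P = δ_free / Σ(L/AE) = 2.714/1.373×10⁻⁵ = 197.6 kN (compressive).
σ_{aluminium} = P / A = 197600 / 875 = 225.9 MPa.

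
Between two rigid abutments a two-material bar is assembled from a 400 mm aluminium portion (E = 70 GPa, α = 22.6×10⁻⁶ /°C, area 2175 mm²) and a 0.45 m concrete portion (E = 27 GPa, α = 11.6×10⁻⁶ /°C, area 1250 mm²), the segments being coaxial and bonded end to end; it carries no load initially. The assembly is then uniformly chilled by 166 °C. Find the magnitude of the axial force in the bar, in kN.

P ≈ 148 kN (tensile)

If the supports were absent, the total length change would be Σ αᵢΔT Lᵢ = 22.6×10⁻⁶×166×400 + 11.6×10⁻⁶×166×450 = 2.367 mm.
The walls prevent any net length change, so an axial force P (same in every segment) develops. Compatibility: P · Σ Lᵢ/(AᵢEᵢ) = δ_free.
Σ Lᵢ/(AᵢEᵢ) = 400/(2175×70×10³) + 450/(1250×27×10³) = 1.596×10⁻⁵ mm/N.
Hence P = δ_free / Σ(L/AE) = 2.367/1.596×10⁻⁵ = 148.3 kN (tensile).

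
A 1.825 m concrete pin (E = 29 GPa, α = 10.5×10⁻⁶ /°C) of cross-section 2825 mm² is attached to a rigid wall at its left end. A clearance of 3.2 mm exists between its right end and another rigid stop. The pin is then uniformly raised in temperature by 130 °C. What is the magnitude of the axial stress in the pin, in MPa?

If the wall were absent the pin would grow by αΔT L = 10.5×10⁻⁶ × 130 × 1825 = 2.491 mm.
This is smaller than the 3.2 mm clearance, so the pin expands freely without reaching the stop — the stress is zero.

σ ≈ 0 MPa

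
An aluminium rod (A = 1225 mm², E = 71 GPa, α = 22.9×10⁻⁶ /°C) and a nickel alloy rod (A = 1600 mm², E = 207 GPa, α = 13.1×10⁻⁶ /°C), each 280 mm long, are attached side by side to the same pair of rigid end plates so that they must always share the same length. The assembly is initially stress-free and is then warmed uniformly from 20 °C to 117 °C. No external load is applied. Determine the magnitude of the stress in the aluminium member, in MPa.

The aluminium has the larger α, so on heating it would change length more than the nickel alloy if both were free. The rigid plates force a common final length, so the aluminium is put into compression and the nickel alloy into tension, with equal and opposite forces P (no external load).
Equating the net (thermal + elastic) strains gives |α₁ − α₂|·ΔT = P·[1/(A₁E₁) + 1/(A₂E₂)].
|α₁ − α₂|·ΔT = 9.8×10⁻⁶ × 97 = 0.0009506.
1/(A₁E₁) + 1/(A₂E₂) = 1/(1225×71×10³) + 1/(1600×207×10³) = 1.452×10⁻⁸ N⁻¹.
So P = 0.0009506 / 1.452×10⁻⁸ = 65.48 kN.
σ_{aluminium} = P/A₁ = 65480/1225 = 53.46 MPa, compressive.

σ ≈ 53.5 MPa (compressive)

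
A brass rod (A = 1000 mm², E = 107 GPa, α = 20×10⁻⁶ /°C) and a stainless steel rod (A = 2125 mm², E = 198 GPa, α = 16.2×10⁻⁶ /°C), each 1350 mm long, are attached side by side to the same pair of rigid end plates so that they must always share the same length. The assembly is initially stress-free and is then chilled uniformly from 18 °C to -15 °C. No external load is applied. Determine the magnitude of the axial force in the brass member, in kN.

P ≈ 10.7 kN (tensile in the brass)

Both members must finish at the same length. With the larger α, the brass tends to over-contract; the plates restrain it, putting the brass in tension and the stainless steel in compression. With no external load the two internal forces are equal and opposite, magnitude P.
Compatibility of the two members (thermal + elastic change equal): (α₁ − α₂)ΔT = P·[1/(A₁E₁) + 1/(A₂E₂)].
|α₁ − α₂|·ΔT = 3.8×10⁻⁶ × 33 = 0.0001254.
1/(A₁E₁) + 1/(A₂E₂) = 1/(1000×107×10³) + 1/(2125×198×10³) = 1.172×10⁻⁸ N⁻¹.
So P = 0.0001254 / 1.172×10⁻⁸ = 10.7 kN.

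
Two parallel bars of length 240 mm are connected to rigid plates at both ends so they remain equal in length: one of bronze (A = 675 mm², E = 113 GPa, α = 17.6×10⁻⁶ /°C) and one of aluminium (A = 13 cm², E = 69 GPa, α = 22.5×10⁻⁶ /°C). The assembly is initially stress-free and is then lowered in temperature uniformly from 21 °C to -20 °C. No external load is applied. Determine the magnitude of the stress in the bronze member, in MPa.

σ ≈ 12.3 MPa (compressive)

Both members must finish at the same length. With the larger α, the aluminium tends to over-contract; the plates restrain it, putting the aluminium in tension and the bronze in compression. With no external load the two internal forces are equal and opposite, magnitude P.
Equating the net (thermal + elastic) strains gives |α₁ − α₂|·ΔT = P·[1/(A₁E₁) + 1/(A₂E₂)].
|α₁ − α₂|·ΔT = 4.9×10⁻⁶ × 41 = 0.0002009.
1/(A₁E₁) + 1/(A₂E₂) = 1/(675×113×10³) + 1/(1300×69×10³) = 2.426×10⁻⁸ N⁻¹.
P = 0.0002009 / 2.426×10⁻⁸ = 8282 N = 8.282 kN.
σ_{bronze} = P/A₁ = 8282/675 = 12.27 MPa, compressive.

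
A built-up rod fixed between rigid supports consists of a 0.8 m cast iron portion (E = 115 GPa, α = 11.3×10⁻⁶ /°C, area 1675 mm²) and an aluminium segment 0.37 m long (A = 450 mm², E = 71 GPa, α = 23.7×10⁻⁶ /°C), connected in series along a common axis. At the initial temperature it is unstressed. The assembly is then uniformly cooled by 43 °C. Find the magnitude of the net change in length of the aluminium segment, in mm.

With the walls removed the bar would change length by δ_free = Σ αᵢΔT Lᵢ = 11.3×10⁻⁶×43×800 + 23.7×10⁻⁶×43×370 = 0.7658 mm.
Since the ends are fixed, an axial force P builds up, equal in every segment, with P · Σ Lᵢ/(AᵢEᵢ) = δ_free.
The series flexibility is Σ Lᵢ/(AᵢEᵢ) = 800/(1675×115×10³) + 370/(450×71×10³) = 1.573×10⁻⁵ mm/N.
P = 0.7658 / 1.573×10⁻⁵ = 48670 N = 48.67 kN, tensile.
For the aluminium segment, free thermal change = 23.7×10⁻⁶×43×370 = 0.3771 mm and elastic change from P = 48670×370/(450×71×10³) = 0.5636 mm; these oppose, so the net change is 0.187 mm (segment lengthens).

|ΔL| ≈ 0.187 mm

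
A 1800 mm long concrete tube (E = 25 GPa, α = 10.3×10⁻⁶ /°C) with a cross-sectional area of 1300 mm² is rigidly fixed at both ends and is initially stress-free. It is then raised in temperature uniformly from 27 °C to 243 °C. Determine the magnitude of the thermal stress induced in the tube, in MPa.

σ ≈ 55.6 MPa (compressive)

The supports are rigid, so the total axial strain is zero. The restrained thermal strain is ε = αΔT = 10.3×10⁻⁶ × 216 = 2224.8×10⁻⁶.
Hence σ = E·αΔT = 25×10³ × 2224.8×10⁻⁶ = 55.62 MPa, compressive.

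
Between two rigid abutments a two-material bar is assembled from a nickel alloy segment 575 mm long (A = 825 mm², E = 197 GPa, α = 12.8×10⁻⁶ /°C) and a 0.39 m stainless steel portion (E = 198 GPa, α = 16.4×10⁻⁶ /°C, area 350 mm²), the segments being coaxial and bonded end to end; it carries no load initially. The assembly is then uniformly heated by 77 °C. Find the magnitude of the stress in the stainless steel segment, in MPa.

With the walls removed the bar would change length by δ_free = Σ αᵢΔT Lᵢ = 12.8×10⁻⁶×77×575 + 16.4×10⁻⁶×77×390 = 1.059 mm.
Since the ends are fixed, an axial force P builds up, equal in every segment, with P · Σ Lᵢ/(AᵢEᵢ) = δ_free.
Σ Lᵢ/(AᵢEᵢ) = 575/(825×197×10³) + 390/(350×198×10³) = 9.166×10⁻⁶ mm/N.
P = 1.059 / 9.166×10⁻⁶ = 115600 N = 115.6 kN, compressive.
σ_{stainless steel} = P / A = 115600 / 350 = 330.2 MPa.

σ ≈ 330 MPa (compressive)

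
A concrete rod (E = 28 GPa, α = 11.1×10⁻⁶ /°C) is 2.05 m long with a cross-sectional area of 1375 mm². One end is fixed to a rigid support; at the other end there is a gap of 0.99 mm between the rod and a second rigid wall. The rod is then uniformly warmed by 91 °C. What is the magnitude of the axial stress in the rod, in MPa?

If the wall were absent the rod would grow by αΔT L = 11.1×10⁻⁶ × 91 × 2050 = 2.071 mm.
After closing the 0.99 mm clearance, 2.071 − 0.99 = 1.081 mm of expansion remains to be suppressed by the wall.
Compatibility: PL/(AE) = 1.081 mm, so σ = P/A = E × (1.081/2050) = 14.76 MPa.

σ ≈ 14.8 MPa (compressive)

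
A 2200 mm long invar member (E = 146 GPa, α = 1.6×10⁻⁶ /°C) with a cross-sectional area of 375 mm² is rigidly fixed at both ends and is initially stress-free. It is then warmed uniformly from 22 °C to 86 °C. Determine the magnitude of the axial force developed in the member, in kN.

P ≈ 5.61 kN (compressive)

The ends cannot move, so σ = EαΔT = 146×10³ × 1.6×10⁻⁶ × 64 = 14.95 MPa.
P = AEαΔT = 375 × 146×10³ × 1.6×10⁻⁶ × 64 = 5.606 kN (compressive).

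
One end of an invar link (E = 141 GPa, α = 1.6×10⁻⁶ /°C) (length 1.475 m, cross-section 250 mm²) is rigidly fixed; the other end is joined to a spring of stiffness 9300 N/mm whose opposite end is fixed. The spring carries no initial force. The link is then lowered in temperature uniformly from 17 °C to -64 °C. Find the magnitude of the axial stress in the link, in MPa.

σ ≈ 5.12 MPa (tensile)

The unrestrained thermal change is αΔT L = 1.6×10⁻⁶ × 81 × 1475 = 0.1912 mm.
Let P be the tensile force in the spring. The link extends elastically by PL/(AE) and the spring stretches by P/k; together these equal δ_free.
P [ L/(AE) + 1/k ] = δ_free → P [ 1475/(250×141×10³) + 1/(9300) ] = 0.1912.
P = 0.1912 / 0.0001494 = 1280 N.
σ = P/A = 1280/250 = 5.119 MPa.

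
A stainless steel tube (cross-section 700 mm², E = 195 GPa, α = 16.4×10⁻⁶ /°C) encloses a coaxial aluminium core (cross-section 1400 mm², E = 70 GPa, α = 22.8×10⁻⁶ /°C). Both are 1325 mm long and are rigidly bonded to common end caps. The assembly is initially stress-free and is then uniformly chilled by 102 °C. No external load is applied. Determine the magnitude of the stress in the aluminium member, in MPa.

σ ≈ 26.6 MPa (tensile)

Equilibrium of a rigid end plate with no external load gives equal and opposite internal forces ±P in the two members. Since α_{aluminium} > α_{stainless steel}, cooling drives the aluminium into tension and the stainless steel into compression.
Setting the final lengths equal and cancelling L: (α₁ − α₂)ΔT = P/(A₁E₁) + P/(A₂E₂).
|α₁ − α₂|·ΔT = 6.4×10⁻⁶ × 102 = 0.0006528.
1/(A₁E₁) + 1/(A₂E₂) = 1/(700×195×10³) + 1/(1400×70×10³) = 1.753×10⁻⁸ N⁻¹.
P = 0.0006528 / 1.753×10⁻⁸ = 37240 N = 37.24 kN.
σ_{aluminium} = P/A₂ = 37240/1400 = 26.6 MPa, tensile.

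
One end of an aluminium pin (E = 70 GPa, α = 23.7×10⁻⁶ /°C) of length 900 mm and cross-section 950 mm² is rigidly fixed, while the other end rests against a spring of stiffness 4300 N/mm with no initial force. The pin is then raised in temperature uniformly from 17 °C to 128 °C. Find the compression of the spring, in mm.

The unrestrained thermal change is αΔT L = 23.7×10⁻⁶ × 111 × 900 = 2.368 mm.
Let P be the compressive force at the spring. The pin shortens elastically by PL/(AE) and the spring compresses by P/k; together these equal δ_free.
P [ L/(AE) + 1/k ] = δ_free → P [ 900/(950×70×10³) + 1/(4300) ] = 2.368.
P = 2.368 / 0.0002461 = 9621 N.
Spring compression = P/k = 9621/(4300) = 2.237 mm.

δ ≈ 2.24 mm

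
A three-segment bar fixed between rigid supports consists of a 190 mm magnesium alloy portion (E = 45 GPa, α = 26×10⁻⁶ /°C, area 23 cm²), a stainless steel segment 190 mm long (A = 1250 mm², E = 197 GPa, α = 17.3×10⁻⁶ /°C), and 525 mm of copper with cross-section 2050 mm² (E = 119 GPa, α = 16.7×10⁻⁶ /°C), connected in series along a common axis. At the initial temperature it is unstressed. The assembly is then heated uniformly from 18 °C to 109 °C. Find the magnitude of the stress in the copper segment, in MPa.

σ ≈ 159 MPa (compressive)

Free thermal expansion of the whole bar: Σ αᵢΔT Lᵢ = 26×10⁻⁶×91×190 + 17.3×10⁻⁶×91×190 + 16.7×10⁻⁶×91×525 = 1.546 mm.
The walls prevent any net length change, so an axial force P (same in every segment) develops. Compatibility: P · Σ Lᵢ/(AᵢEᵢ) = δ_free.
The series flexibility is Σ Lᵢ/(AᵢEᵢ) = 190/(2300×45×10³) + 190/(1250×197×10³) + 525/(2050×119×10³) = 4.759×10⁻⁶ mm/N.
So P = 1.546 / 4.759×10⁻⁶ = 324.9 kN, compressive.
σ_{copper} = P / A = 324900 / 2050 = 158.5 MPa.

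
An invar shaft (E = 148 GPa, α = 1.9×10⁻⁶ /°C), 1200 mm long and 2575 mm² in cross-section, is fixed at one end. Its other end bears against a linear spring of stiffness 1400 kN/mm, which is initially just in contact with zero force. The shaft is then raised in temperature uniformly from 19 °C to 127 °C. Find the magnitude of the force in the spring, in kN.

P ≈ 63.7 kN

If the spring were absent the shaft would lengthen by αΔT L = 1.9×10⁻⁶ × 108 × 1200 = 0.2462 mm.
Let P be the compressive force at the spring. The shaft shortens elastically by PL/(AE) and the spring compresses by P/k; together these equal δ_free.
P [ L/(AE) + 1/k ] = δ_free → P [ 1200/(2575×148×10³) + 1/(1400×10³) ] = 0.2462.
P = 0.2462 / 3.863×10⁻⁶ = 63740 N.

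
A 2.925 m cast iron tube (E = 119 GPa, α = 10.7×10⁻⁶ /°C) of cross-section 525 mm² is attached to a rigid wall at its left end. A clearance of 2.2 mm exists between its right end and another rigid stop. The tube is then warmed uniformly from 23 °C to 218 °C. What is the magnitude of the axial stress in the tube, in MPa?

σ ≈ 159 MPa (compressive)

Free thermal elongation = αΔT L = 10.7×10⁻⁶ × 195 × 2925 = 6.103 mm.
This exceeds the 2.2 mm gap, so the wall pushes back. The portion of expansion that must be recovered elastically is δ_free − gap = 6.103 − 2.2 = 3.903 mm.
That suppressed elongation corresponds to σ = E·Δ/L = 119×10³ × 3.903/2925 = 158.8 MPa.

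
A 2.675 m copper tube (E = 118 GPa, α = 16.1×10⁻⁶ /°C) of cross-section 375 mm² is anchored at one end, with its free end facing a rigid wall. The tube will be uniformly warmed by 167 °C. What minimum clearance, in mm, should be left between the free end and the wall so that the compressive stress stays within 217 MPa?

Free expansion if unrestrained: δ_free = αΔT L = 16.1×10⁻⁶ × 167 × 2675 = 7.192 mm.
At the allowable stress the elastic shortening the wall may impose is σL/E = 217 × 2675 / (118×10³) = 4.919 mm.
The gap must absorb the remainder: g_min = 7.192 − 4.919 = 2.273 mm.

g ≈ 2.27 mm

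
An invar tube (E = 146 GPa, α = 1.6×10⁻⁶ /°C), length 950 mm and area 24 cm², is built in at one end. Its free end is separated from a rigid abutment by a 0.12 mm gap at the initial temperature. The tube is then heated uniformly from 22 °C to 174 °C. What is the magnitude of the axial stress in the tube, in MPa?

Free thermal elongation = αΔT L = 1.6×10⁻⁶ × 152 × 950 = 0.231 mm.
This exceeds the 0.12 mm gap, so the wall pushes back. The portion of expansion that must be recovered elastically is δ_free − gap = 0.231 − 0.12 = 0.111 mm.
Compatibility: PL/(AE) = 0.111 mm, so σ = P/A = E × (0.111/950) = 17.07 MPa.

σ ≈ 17.1 MPa (compressive)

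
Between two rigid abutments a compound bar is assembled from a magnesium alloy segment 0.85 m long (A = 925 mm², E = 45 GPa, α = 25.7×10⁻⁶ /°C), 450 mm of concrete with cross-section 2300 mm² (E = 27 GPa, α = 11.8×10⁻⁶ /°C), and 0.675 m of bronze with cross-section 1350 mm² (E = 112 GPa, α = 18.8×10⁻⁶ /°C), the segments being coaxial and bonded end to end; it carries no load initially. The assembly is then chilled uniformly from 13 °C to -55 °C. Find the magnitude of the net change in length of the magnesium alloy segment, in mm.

|ΔL| ≈ 0.236 mm

With the walls removed the bar would change length by δ_free = Σ αᵢΔT Lᵢ = 25.7×10⁻⁶×68×850 + 11.8×10⁻⁶×68×450 + 18.8×10⁻⁶×68×675 = 2.709 mm.
Since the ends are fixed, an axial force P builds up, equal in every segment, with P · Σ Lᵢ/(AᵢEᵢ) = δ_free.
The series flexibility is Σ Lᵢ/(AᵢEᵢ) = 850/(925×45×10³) + 450/(2300×27×10³) + 675/(1350×112×10³) = 3.213×10⁻⁵ mm/N.
Hence P = δ_free / Σ(L/AE) = 2.709/3.213×10⁻⁵ = 84.33 kN (tensile).
For the magnesium alloy segment, free thermal change = 25.7×10⁻⁶×68×850 = 1.485 mm and elastic change from P = 84330×850/(925×45×10³) = 1.722 mm; these oppose, so the net change is 0.236 mm (segment lengthens).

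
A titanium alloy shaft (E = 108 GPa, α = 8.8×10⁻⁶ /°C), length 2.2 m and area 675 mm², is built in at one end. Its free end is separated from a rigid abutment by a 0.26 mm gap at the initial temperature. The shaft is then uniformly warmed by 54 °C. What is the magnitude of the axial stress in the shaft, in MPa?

Free thermal elongation = αΔT L = 8.8×10⁻⁶ × 54 × 2200 = 1.045 mm.
The gap closes (δ_free > 0.26 mm) and the wall then resists a further 1.045 − 0.26 = 0.7854 mm of expansion.
Compatibility: PL/(AE) = 0.7854 mm, so σ = P/A = E × (0.7854/2200) = 38.56 MPa.

σ ≈ 38.6 MPa (compressive)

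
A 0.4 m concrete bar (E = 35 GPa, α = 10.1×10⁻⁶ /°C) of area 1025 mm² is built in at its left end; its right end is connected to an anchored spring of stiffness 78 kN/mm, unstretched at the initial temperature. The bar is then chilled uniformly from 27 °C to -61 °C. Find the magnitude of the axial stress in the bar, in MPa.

σ ≈ 14.5 MPa (tensile)

Free thermal contraction: δ_free = αΔT L = 10.1×10⁻⁶ × 88 × 400 = 0.3555 mm.
With a force P in the spring, the elastic change of the bar is PL/(AE) and that of the spring is P/k; compatibility requires their sum to equal δ_free.
So P = δ_free / [L/(AE) + 1/k] = 0.3555 / [ 400/(1025×35×10³) + 1/(78×10³) ].
P = 0.3555 / 2.397×10⁻⁵ = 14830 N.
σ = P/A = 14830/1025 = 14.47 MPa.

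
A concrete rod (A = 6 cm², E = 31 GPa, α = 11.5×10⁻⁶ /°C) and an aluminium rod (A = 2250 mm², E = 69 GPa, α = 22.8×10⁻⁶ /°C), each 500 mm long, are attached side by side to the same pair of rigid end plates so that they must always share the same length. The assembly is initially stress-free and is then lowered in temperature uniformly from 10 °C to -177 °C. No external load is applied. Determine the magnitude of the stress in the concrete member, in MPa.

σ ≈ 58.5 MPa (compressive)

The aluminium has the larger α, so on cooling it would change length more than the concrete if both were free. The rigid plates force a common final length, so the aluminium is put into tension and the concrete into compression, with equal and opposite forces P (no external load).
Equating the net (thermal + elastic) strains gives |α₁ − α₂|·ΔT = P·[1/(A₁E₁) + 1/(A₂E₂)].
|α₁ − α₂|·ΔT = 11.3×10⁻⁶ × 187 = 0.002113.
1/(A₁E₁) + 1/(A₂E₂) = 1/(600×31×10³) + 1/(2250×69×10³) = 6.02×10⁻⁸ N⁻¹.
So P = 0.002113 / 6.02×10⁻⁸ = 35.1 kN.
σ_{concrete} = P/A₁ = 35100/600 = 58.5 MPa, compressive.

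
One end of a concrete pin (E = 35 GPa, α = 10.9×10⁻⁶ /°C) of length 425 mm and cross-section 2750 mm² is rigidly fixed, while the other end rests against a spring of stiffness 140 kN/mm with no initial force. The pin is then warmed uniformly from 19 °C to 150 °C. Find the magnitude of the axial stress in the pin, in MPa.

σ ≈ 19.1 MPa (compressive)

Free thermal expansion: δ_free = αΔT L = 10.9×10⁻⁶ × 131 × 425 = 0.6069 mm.
Let P be the compressive force at the spring. The pin shortens elastically by PL/(AE) and the spring compresses by P/k; together these equal δ_free.
P [ L/(AE) + 1/k ] = δ_free → P [ 425/(2750×35×10³) + 1/(140×10³) ] = 0.6069.
P = 0.6069 / 1.156×10⁻⁵ = 52500 N.
σ = P/A = 52500/2750 = 19.09 MPa.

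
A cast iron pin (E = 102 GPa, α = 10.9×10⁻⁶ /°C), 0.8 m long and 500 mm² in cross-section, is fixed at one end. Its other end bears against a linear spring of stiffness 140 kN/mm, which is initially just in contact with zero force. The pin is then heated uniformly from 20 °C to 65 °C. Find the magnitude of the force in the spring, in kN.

The unrestrained thermal change is αΔT L = 10.9×10⁻⁶ × 45 × 800 = 0.3924 mm.
With a force P in the spring, the elastic change of the pin is PL/(AE) and that of the spring is P/k; compatibility requires their sum to equal δ_free.
So P = δ_free / [L/(AE) + 1/k] = 0.3924 / [ 800/(500×102×10³) + 1/(140×10³) ].
P = 0.3924 / 2.283×10⁻⁵ = 17190 N.

P ≈ 17.2 kN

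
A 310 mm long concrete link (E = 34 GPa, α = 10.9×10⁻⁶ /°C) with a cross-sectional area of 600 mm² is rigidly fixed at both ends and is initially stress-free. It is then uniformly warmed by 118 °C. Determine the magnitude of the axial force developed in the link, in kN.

P ≈ 26.2 kN (compressive)

Full restraint means ε = 0, so the stress is σ = EαΔT = 34×10³ × 10.9×10⁻⁶ × 118 = 43.73 MPa.
Then P = σA = 43.73 × 600 mm² = 26.24 kN, compressive.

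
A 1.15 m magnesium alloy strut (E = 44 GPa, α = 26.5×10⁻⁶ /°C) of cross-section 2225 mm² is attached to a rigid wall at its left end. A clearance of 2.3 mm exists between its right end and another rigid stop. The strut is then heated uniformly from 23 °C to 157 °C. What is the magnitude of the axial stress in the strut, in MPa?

Unrestrained expansion: δ_free = αΔT L = 26.5×10⁻⁶ × 134 × 1150 = 4.084 mm.
The gap closes (δ_free > 2.3 mm) and the wall then resists a further 4.084 − 2.3 = 1.784 mm of expansion.
So σ = E(δ_free − g)/L = 44×10³ × 1.784/1150 = 68.24 MPa.

σ ≈ 68.2 MPa (compressive)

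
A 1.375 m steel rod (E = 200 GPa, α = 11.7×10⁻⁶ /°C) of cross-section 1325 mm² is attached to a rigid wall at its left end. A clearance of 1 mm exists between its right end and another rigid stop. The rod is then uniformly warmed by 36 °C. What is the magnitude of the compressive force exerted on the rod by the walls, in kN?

Free thermal elongation = αΔT L = 11.7×10⁻⁶ × 36 × 1375 = 0.5791 mm.
This is smaller than the 1 mm clearance, so the rod expands freely without reaching the stop — the stress is zero.

P ≈ 0 kN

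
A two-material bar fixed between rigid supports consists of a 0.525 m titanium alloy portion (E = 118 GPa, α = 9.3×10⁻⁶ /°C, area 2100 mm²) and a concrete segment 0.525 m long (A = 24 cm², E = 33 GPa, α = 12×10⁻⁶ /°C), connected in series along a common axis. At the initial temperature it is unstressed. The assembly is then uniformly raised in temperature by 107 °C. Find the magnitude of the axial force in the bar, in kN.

P ≈ 137 kN (compressive)

With the walls removed the bar would change length by δ_free = Σ αᵢΔT Lᵢ = 9.3×10⁻⁶×107×525 + 12×10⁻⁶×107×525 = 1.197 mm.
The rigid supports impose zero overall length change; the single axial force P common to all segments must satisfy P Σ Lᵢ/(AᵢEᵢ) = δ_free.
Σ Lᵢ/(AᵢEᵢ) = 525/(2100×118×10³) + 525/(2400×33×10³) = 8.747×10⁻⁶ mm/N.
P = 1.197 / 8.747×10⁻⁶ = 136800 N = 136.8 kN, compressive.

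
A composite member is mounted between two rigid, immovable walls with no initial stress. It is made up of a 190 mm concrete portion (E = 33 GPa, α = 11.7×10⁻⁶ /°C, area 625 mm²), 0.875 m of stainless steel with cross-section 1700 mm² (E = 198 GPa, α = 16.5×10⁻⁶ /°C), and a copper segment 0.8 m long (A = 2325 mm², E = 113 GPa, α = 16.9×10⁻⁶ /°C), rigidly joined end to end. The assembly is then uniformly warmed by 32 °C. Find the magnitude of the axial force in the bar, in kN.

P ≈ 65 kN (compressive)

Free thermal expansion of the whole bar: Σ αᵢΔT Lᵢ = 11.7×10⁻⁶×32×190 + 16.5×10⁻⁶×32×875 + 16.9×10⁻⁶×32×800 = 0.9658 mm.
The rigid supports impose zero overall length change; the single axial force P common to all segments must satisfy P Σ Lᵢ/(AᵢEᵢ) = δ_free.
The series flexibility is Σ Lᵢ/(AᵢEᵢ) = 190/(625×33×10³) + 875/(1700×198×10³) + 800/(2325×113×10³) = 1.486×10⁻⁵ mm/N.
Hence P = δ_free / Σ(L/AE) = 0.9658/1.486×10⁻⁵ = 65.01 kN (compressive).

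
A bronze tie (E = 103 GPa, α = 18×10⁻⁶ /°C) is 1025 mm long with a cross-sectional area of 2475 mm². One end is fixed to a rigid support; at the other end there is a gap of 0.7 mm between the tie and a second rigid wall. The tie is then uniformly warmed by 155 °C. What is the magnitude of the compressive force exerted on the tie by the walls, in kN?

Free thermal elongation = αΔT L = 18×10⁻⁶ × 155 × 1025 = 2.86 mm.
This exceeds the 0.7 mm gap, so the wall pushes back. The portion of expansion that must be recovered elastically is δ_free − gap = 2.86 − 0.7 = 2.16 mm.
So σ = E(δ_free − g)/L = 103×10³ × 2.16/1025 = 217 MPa.
Force on the wall = σA = 217 × 2475 mm² = 537.1 kN.

P ≈ 537 kN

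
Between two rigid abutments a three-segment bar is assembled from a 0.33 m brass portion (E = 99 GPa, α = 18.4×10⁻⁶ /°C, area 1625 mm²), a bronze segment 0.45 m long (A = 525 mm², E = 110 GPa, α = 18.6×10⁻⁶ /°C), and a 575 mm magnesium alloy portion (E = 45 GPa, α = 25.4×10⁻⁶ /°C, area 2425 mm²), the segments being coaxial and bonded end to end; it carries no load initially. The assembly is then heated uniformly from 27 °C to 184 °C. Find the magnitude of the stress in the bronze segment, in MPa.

σ ≈ 575 MPa (compressive)

Free thermal expansion of the whole bar: Σ αᵢΔT Lᵢ = 18.4×10⁻⁶×157×330 + 18.6×10⁻⁶×157×450 + 25.4×10⁻⁶×157×575 = 4.56 mm.
Since the ends are fixed, an axial force P builds up, equal in every segment, with P · Σ Lᵢ/(AᵢEᵢ) = δ_free.
Σ Lᵢ/(AᵢEᵢ) = 330/(1625×99×10³) + 450/(525×110×10³) + 575/(2425×45×10³) = 1.511×10⁻⁵ mm/N.
Hence P = δ_free / Σ(L/AE) = 4.56/1.511×10⁻⁵ = 301.8 kN (compressive).
σ_{bronze} = P / A = 301800 / 525 = 574.8 MPa.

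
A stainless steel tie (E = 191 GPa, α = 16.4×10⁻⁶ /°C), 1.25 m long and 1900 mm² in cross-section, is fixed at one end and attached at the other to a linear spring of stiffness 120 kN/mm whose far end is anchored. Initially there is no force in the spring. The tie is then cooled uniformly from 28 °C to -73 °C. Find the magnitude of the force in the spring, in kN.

Free thermal contraction: δ_free = αΔT L = 16.4×10⁻⁶ × 101 × 1250 = 2.071 mm.
With a force P in the spring, the elastic change of the tie is PL/(AE) and that of the spring is P/k; compatibility requires their sum to equal δ_free.
P [ L/(AE) + 1/k ] = δ_free → P [ 1250/(1900×191×10³) + 1/(120×10³) ] = 2.071.
P = 2.071 / 1.178×10⁻⁵ = 175800 N.

P ≈ 176 kN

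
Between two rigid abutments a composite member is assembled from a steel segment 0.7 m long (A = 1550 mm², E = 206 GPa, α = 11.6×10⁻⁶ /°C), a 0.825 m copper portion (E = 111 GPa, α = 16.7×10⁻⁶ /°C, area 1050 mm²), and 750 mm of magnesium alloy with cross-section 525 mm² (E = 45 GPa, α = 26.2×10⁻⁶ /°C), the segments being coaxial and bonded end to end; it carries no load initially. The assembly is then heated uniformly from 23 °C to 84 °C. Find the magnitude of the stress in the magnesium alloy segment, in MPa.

Free thermal expansion of the whole bar: Σ αᵢΔT Lᵢ = 11.6×10⁻⁶×61×700 + 16.7×10⁻⁶×61×825 + 26.2×10⁻⁶×61×750 = 2.534 mm.
Since the ends are fixed, an axial force P builds up, equal in every segment, with P · Σ Lᵢ/(AᵢEᵢ) = δ_free.
Σ Lᵢ/(AᵢEᵢ) = 700/(1550×206×10³) + 825/(1050×111×10³) + 750/(525×45×10³) = 4.102×10⁻⁵ mm/N.
P = 2.534 / 4.102×10⁻⁵ = 61790 N = 61.79 kN, compressive.
σ_{magnesium alloy} = P / A = 61790 / 525 = 117.7 MPa.

σ ≈ 118 MPa (compressive)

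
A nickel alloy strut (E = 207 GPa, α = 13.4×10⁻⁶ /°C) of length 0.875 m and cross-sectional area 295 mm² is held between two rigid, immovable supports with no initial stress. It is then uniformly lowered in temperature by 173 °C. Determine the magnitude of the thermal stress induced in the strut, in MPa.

σ ≈ 480 MPa (tensile)

The supports are rigid, so the total axial strain is zero. The restrained thermal strain is ε = αΔT = 13.4×10⁻⁶ × 173 = 2318.2×10⁻⁶.
σ = EαΔT = 207×10³ × 13.4×10⁻⁶ × 173 = 479.9 MPa (tensile; the strut is trying to contract).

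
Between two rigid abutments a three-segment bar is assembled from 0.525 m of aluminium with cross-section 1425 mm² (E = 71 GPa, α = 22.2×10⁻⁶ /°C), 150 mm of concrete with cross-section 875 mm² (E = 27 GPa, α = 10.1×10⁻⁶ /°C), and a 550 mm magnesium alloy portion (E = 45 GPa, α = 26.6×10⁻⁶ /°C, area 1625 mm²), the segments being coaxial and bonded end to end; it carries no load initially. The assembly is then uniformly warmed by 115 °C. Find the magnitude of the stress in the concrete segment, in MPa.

With the walls removed the bar would change length by δ_free = Σ αᵢΔT Lᵢ = 22.2×10⁻⁶×115×525 + 10.1×10⁻⁶×115×150 + 26.6×10⁻⁶×115×550 = 3.197 mm.
Since the ends are fixed, an axial force P builds up, equal in every segment, with P · Σ Lᵢ/(AᵢEᵢ) = δ_free.
The series flexibility is Σ Lᵢ/(AᵢEᵢ) = 525/(1425×71×10³) + 150/(875×27×10³) + 550/(1625×45×10³) = 1.906×10⁻⁵ mm/N.
P = 3.197 / 1.906×10⁻⁵ = 167700 N = 167.7 kN, compressive.
σ_{concrete} = P / A = 167700 / 875 = 191.7 MPa.

σ ≈ 192 MPa (compressive)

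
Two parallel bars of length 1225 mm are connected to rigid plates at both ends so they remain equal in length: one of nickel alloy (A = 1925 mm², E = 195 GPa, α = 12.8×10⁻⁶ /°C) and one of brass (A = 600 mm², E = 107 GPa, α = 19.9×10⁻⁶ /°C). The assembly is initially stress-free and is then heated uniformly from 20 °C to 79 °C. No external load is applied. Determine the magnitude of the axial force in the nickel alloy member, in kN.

P ≈ 23 kN (tensile in the nickel alloy)

Both members must finish at the same length. With the larger α, the brass tends to over-expand; the plates restrain it, putting the brass in compression and the nickel alloy in tension. With no external load the two internal forces are equal and opposite, magnitude P.
Equating the net (thermal + elastic) strains gives |α₁ − α₂|·ΔT = P·[1/(A₁E₁) + 1/(A₂E₂)].
|α₁ − α₂|·ΔT = 7.1×10⁻⁶ × 59 = 0.0004189.
1/(A₁E₁) + 1/(A₂E₂) = 1/(1925×195×10³) + 1/(600×107×10³) = 1.824×10⁻⁸ N⁻¹.
P = 0.0004189 / 1.824×10⁻⁸ = 22970 N = 22.97 kN.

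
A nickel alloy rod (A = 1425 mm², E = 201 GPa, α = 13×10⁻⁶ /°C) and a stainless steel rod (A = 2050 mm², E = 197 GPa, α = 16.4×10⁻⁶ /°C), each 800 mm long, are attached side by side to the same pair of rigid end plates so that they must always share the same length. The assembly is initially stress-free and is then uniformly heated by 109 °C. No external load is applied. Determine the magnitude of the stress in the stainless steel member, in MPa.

σ ≈ 30.3 MPa (compressive)

Equilibrium of a rigid end plate with no external load gives equal and opposite internal forces ±P in the two members. Since α_{stainless steel} > α_{nickel alloy}, heating drives the stainless steel into compression and the nickel alloy into tension.
Setting the final lengths equal and cancelling L: (α₁ − α₂)ΔT = P/(A₁E₁) + P/(A₂E₂).
|α₁ − α₂|·ΔT = 3.4×10⁻⁶ × 109 = 0.0003706.
1/(A₁E₁) + 1/(A₂E₂) = 1/(1425×201×10³) + 1/(2050×197×10³) = 5.967×10⁻⁹ N⁻¹.
P = 0.0003706 / 5.967×10⁻⁹ = 62100 N = 62.1 kN.
σ_{stainless steel} = P/A₂ = 62100/2050 = 30.29 MPa, compressive.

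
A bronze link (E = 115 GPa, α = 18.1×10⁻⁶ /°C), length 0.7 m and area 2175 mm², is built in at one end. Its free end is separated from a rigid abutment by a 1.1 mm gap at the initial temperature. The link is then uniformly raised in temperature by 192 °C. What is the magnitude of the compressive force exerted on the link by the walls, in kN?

P ≈ 476 kN

Unrestrained expansion: δ_free = αΔT L = 18.1×10⁻⁶ × 192 × 700 = 2.433 mm.
The gap closes (δ_free > 1.1 mm) and the wall then resists a further 2.433 − 1.1 = 1.333 mm of expansion.
Compatibility: PL/(AE) = 1.333 mm, so σ = P/A = E × (1.333/700) = 218.9 MPa.
P = σA = 218.9 × 2175 = 476.2 kN.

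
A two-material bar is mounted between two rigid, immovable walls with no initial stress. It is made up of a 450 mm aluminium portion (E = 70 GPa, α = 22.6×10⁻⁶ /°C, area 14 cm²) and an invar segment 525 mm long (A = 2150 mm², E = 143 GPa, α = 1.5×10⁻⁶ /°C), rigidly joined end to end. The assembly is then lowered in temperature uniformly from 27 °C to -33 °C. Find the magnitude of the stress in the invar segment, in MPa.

σ ≈ 48.5 MPa (tensile)

If the supports were absent, the total length change would be Σ αᵢΔT Lᵢ = 22.6×10⁻⁶×60×450 + 1.5×10⁻⁶×60×525 = 0.6574 mm.
The rigid supports impose zero overall length change; the single axial force P common to all segments must satisfy P Σ Lᵢ/(AᵢEᵢ) = δ_free.
The series flexibility is Σ Lᵢ/(AᵢEᵢ) = 450/(1400×70×10³) + 525/(2150×143×10³) = 6.299×10⁻⁶ mm/N.
P = 0.6574 / 6.299×10⁻⁶ = 104400 N = 104.4 kN, tensile.
σ_{invar} = P / A = 104400 / 2150 = 48.54 MPa.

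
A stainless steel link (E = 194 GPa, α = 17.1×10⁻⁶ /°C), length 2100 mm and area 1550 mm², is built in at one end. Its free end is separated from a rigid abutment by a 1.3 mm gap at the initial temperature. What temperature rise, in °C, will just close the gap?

ΔT ≈ 36.2 °C

The gap closes when αΔT L = 1.3 mm, since the link is still unstressed at that instant.
So ΔT = g/(αL) = 1.3/(17.1×10⁻⁶ × 2100) = 36.2 °C.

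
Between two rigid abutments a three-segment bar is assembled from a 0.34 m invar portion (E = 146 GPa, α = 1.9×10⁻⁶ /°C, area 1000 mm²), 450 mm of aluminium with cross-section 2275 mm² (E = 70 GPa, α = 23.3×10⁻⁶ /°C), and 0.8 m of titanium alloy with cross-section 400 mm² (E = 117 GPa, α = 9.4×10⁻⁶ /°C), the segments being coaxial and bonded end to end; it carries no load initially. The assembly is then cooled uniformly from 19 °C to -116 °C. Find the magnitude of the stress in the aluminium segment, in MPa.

With the walls removed the bar would change length by δ_free = Σ αᵢΔT Lᵢ = 1.9×10⁻⁶×135×340 + 23.3×10⁻⁶×135×450 + 9.4×10⁻⁶×135×800 = 2.518 mm.
The walls prevent any net length change, so an axial force P (same in every segment) develops. Compatibility: P · Σ Lᵢ/(AᵢEᵢ) = δ_free.
The series flexibility is Σ Lᵢ/(AᵢEᵢ) = 340/(1000×146×10³) + 450/(2275×70×10³) + 800/(400×117×10³) = 2.225×10⁻⁵ mm/N.
Hence P = δ_free / Σ(L/AE) = 2.518/2.225×10⁻⁵ = 113.2 kN (tensile).
σ_{aluminium} = P / A = 113200 / 2275 = 49.75 MPa.

σ ≈ 49.7 MPa (tensile)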